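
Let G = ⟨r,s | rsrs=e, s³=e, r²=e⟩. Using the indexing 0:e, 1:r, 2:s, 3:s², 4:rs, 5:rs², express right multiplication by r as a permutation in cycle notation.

(0 1)(2 5)(3 4)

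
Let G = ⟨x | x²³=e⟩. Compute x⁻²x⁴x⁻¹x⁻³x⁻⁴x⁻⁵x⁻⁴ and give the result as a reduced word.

Multiply left to right, reducing at each step:
  (x²¹) · x⁴ = x²
  (x²) · x⁻¹ = x
  x · x⁻³ = x²¹
  (x²¹) · x⁻⁴ = x¹⁷
  (x¹⁷) · x⁻⁵ = x¹²
  (x¹²) · x⁻⁴ = x⁸

Answer: x⁸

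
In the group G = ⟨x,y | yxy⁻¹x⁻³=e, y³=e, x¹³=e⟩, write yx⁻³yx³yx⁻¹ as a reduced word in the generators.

Multiply left to right, reducing at each step:
  y · x⁻³ = x⁴y
  (x⁴y) · y = x⁴y²
  (x⁴y²) · x³ = x⁵y²
  (x⁵y²) · y = x⁵
  (x⁵) · x⁻¹ = x⁴

Answer: x⁴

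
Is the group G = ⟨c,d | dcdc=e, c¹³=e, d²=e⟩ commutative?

c·d = cd but d·c = c¹²d, so c·d ≠ d·c and G is not abelian.

Answer: No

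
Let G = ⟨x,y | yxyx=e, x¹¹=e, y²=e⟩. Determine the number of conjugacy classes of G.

The conjugacy classes (representative and size) are:
  [e] (size 1), [x¹⁰] (size 2), [x²] (size 2), [x³] (size 2), [x⁷] (size 2), [x⁶] (size 2), [x²y] (size 11).
Class equation: 1 + 2 + 2 + 2 + 2 + 2 + 11 = 22 = |G|. So G has 7 conjugacy classes.

Answer: 7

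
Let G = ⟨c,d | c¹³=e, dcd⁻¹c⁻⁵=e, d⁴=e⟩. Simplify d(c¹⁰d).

Compute d · (c¹⁰d) by multiplying left to right and reducing via the relations at each step:
  d · c¹⁰ = c¹¹d
  (c¹¹d) · d = c¹¹d²

Answer: c¹¹d²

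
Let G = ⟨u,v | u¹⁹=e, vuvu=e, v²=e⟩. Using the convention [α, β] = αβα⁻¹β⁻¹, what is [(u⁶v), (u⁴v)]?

[(u⁶v), (u⁴v)] = (u⁶v)·(u⁴v)·(u⁶v)⁻¹·(u⁴v)⁻¹.
  (u⁶v) · (u⁴v) = u²
  (u²) · (u⁶v) = u⁸v
  (u⁸v) · (u⁴v) = u⁴

Answer: u⁴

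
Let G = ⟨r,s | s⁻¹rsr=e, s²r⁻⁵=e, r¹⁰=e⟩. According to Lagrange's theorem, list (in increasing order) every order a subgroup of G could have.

|G| = 20 = 2² · 5. By Lagrange's theorem the order of any subgroup divides 20; the divisors of 20 are 1, 2, 4, 5, 10, 20.

Answer: 1, 2, 4, 5, 10, 20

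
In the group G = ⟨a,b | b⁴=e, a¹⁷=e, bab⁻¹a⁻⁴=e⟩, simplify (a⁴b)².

Compute successive powers of (a⁴b), reducing at each step:
  (a⁴b)²: (a⁴b) · a⁴ = a³b;   (a³b) · b = a³b²

Answer: a³b²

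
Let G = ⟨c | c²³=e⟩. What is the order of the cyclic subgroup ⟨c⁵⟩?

|⟨c⁵⟩| equals the order of c⁵. Compute successive powers until reaching e:
  (c⁵)¹ = c⁵, (c⁵)² = c¹⁰, (c⁵)³ = c¹⁵, (c⁵)⁴ = c²⁰, (c⁵)⁵ = c², (c⁵)⁶ = c⁷, (c⁵)⁷ = c¹², (c⁵)⁸ = c¹⁷, (c⁵)⁹ = c²², (c⁵)¹⁰ = c⁴, (c⁵)¹¹ = c⁹, (c⁵)¹² = c¹⁴, (c⁵)¹³ = c¹⁹, (c⁵)¹⁴ = c, (c⁵)¹⁵ = c⁶, (c⁵)¹⁶ = c¹¹, (c⁵)¹⁷ = c¹⁶, (c⁵)¹⁸ = c²¹, (c⁵)¹⁹ = c³, (c⁵)²⁰ = c⁸, (c⁵)²¹ = c¹³, (c⁵)²² = c¹⁸, (c⁵)²³ = e.
The smallest positive k with (c⁵)ᵏ = e is 23, so |⟨c⁵⟩| = 23.

Answer: 23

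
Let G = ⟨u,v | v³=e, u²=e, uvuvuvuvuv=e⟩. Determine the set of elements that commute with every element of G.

An element z ∈ Z(G) iff z commutes with every generator.
For example e is central: e·u = u = u·e; e·v = v = v·e.
Whereas u ∉ Z(G) since u·v = uv ≠ vu = v·u.
Checking each of the 60 elements this way gives Z(G) = {e}, of order 1.

Answer: {e}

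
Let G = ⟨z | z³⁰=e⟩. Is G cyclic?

|G| = 30. The element z has order 30 (its powers give 30 distinct elements), so ⟨z⟩ = G and G is cyclic.

Answer: Yes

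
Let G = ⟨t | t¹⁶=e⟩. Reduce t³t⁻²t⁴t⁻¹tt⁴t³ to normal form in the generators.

Multiply left to right, reducing at each step:
  (t³) · t⁻² = t
  t · t⁴ = t⁵
  (t⁵) · t⁻¹ = t⁴
  (t⁴) · t = t⁵
  (t⁵) · t⁴ = t⁹
  (t⁹) · t³ = t¹²

Answer: t¹²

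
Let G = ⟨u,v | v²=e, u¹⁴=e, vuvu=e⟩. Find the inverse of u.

The order of u is 14 (smallest k with uᵏ = e), so u⁻¹ = u¹³ = u¹³.
Check: u · (u¹³) → u · u¹³ = e, giving e as required.

Answer: u¹³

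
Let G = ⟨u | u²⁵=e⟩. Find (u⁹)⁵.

Compute successive powers of (u⁹), reducing at each step:
  (u⁹)²: (u⁹) · u⁹ = u¹⁸
  (u⁹)³: (u¹⁸) · u⁹ = u²
  (u⁹)⁴: (u²) · u⁹ = u¹¹
  (u⁹)⁵: (u¹¹) · u⁹ = u²⁰

Answer: u²⁰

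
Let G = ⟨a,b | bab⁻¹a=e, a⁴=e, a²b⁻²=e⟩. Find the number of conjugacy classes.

The conjugacy classes (representative and size) are:
  [e] (size 1), [a³] (size 2), [a²] (size 1), [b⁻¹] (size 2), [ab] (size 2).
Class equation: 1 + 2 + 1 + 2 + 2 = 8 = |G|. So G has 5 conjugacy classes.

Answer: 5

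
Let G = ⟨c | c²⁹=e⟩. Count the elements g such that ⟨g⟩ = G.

G is cyclic of order 29. An element generates G iff its order is 29, and a cyclic group of order 29 has exactly φ(29) = 28 such elements.

Answer: 28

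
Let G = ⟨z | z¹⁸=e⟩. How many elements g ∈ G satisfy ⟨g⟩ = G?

G is cyclic of order 18. An element generates G iff its order is 18, and a cyclic group of order 18 has exactly φ(18) = 6 such elements.

Answer: 6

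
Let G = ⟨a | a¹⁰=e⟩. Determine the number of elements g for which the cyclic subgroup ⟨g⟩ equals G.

G is cyclic of order 10. An element generates G iff its order is 10, and a cyclic group of order 10 has exactly φ(10) = 4 such elements.

Answer: 4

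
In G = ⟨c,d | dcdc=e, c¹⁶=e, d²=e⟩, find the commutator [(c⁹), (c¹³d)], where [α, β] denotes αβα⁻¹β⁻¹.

[(c⁹), (c¹³d)] = (c⁹)·(c¹³d)·(c⁹)⁻¹·(c¹³d)⁻¹.
  (c⁹) · (c¹³d) = c⁶d
  (c⁶d) · (c⁷) = c¹⁵d
  (c¹⁵d) · (c¹³d) = c²

Answer: c²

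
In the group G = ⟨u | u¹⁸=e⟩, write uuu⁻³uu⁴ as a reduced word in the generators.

Multiply left to right, reducing at each step:
  u · u = u²
  (u²) · u⁻³ = u¹⁷
  (u¹⁷) · u = e
  e · u⁴ = u⁴

Answer: u⁴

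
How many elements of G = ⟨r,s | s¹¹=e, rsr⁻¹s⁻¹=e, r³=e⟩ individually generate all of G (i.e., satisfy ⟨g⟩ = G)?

G is cyclic of order 33. An element generates G iff its order is 33, and a cyclic group of order 33 has exactly φ(33) = 20 such elements.

Answer: 20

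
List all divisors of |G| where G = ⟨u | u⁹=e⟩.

|G| = 9 = 3². By Lagrange's theorem the order of any subgroup divides 9; the divisors of 9 are 1, 3, 9.

Answer: 1, 3, 9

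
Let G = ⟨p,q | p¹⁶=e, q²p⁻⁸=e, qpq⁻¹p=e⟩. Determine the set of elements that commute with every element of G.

An element z ∈ Z(G) iff z commutes with every generator.
For example p⁸ is central: (p⁸)·p = p⁹ = p·(p⁸); (p⁸)·q = q⁻¹ = q·(p⁸).
Whereas p ∉ Z(G) since p·q = pq ≠ p⁷q⁻¹ = q·p.
Checking each of the 32 elements this way gives Z(G) = {e, p⁸}, of order 2.

Answer: {e, p⁸}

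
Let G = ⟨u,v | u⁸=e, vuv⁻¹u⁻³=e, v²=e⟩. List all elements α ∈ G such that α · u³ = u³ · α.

⟨u³⟩ ⊆ C_G(u³) since powers of u³ commute with u³; so |C_G(u³)| ≥ |⟨u³⟩| = 8.
By orbit–stabilizer, |C_G(u³)| = |G| / |conj. class of u³| = 16 / 2 = 8.
The 8 elements commuting with u³ are {e, u, u², u³, u⁴, u⁵, u⁶, u⁷}.

Answer: {e, u, u², u³, u⁴, u⁵, u⁶, u⁷}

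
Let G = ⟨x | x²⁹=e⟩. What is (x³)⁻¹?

The order of (x³) is 29 (smallest k with (x³)ᵏ = e), so (x³)⁻¹ = (x³)²⁸ = x²⁶.
Check: (x³) · (x²⁶) → (x³) · x²⁶ = e, giving e as required.

Answer: x²⁶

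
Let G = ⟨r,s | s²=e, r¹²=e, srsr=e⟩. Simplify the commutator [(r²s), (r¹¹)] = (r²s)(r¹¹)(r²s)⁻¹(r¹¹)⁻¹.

[(r²s), (r¹¹)] = (r²s)·(r¹¹)·(r²s)⁻¹·(r¹¹)⁻¹.
  (r²s) · (r¹¹) = r³s
  (r³s) · (r²s) = r
  r · r = r²

Answer: r²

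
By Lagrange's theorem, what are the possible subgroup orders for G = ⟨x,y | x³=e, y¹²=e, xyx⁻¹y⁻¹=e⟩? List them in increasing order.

|G| = 36 = 2² · 3². By Lagrange's theorem the order of any subgroup divides 36; the divisors of 36 are 1, 2, 3, 4, 6, 9, 12, 18, 36.

Answer: 1, 2, 3, 4, 6, 9, 12, 18, 36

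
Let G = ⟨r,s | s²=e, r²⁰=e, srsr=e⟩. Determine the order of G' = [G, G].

G' = [G, G] is generated by all commutators. The generator-pair commutators are: [r, s] = r².
The subgroup they normally generate is {e, r², r⁴, r⁶, r⁸, r¹⁰, r¹², r¹⁴, r¹⁶, r¹⁸}, of order 10.
Check: |G/G'| = 40/10 = 4 is the order of the abelianisation.

Answer: 10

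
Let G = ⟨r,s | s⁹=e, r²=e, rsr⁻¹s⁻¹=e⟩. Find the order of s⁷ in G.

Compute successive powers until reaching e:
  (s⁷)¹ = s⁷, (s⁷)² = s⁵, (s⁷)³ = s³, (s⁷)⁴ = s, (s⁷)⁵ = s⁸, (s⁷)⁶ = s⁶, (s⁷)⁷ = s⁴, (s⁷)⁸ = s², (s⁷)⁹ = e.
The smallest positive k with (s⁷)ᵏ = e is 9.

Answer: 9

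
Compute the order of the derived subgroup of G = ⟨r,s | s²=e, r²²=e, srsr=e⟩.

G' = [G, G] is generated by all commutators. The generator-pair commutators are: [r, s] = r².
The subgroup they normally generate is {e, r², r⁴, r⁶, r⁸, r¹⁰, r¹², r¹⁴, r¹⁶, r¹⁸, r²⁰}, of order 11.
Check: |G/G'| = 44/11 = 4 is the order of the abelianisation.

Answer: 11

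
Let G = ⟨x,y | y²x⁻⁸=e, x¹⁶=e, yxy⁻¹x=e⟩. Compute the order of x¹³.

Compute successive powers until reaching e:
  (x¹³)¹ = x¹³, (x¹³)² = x¹⁰, (x¹³)³ = x⁷, (x¹³)⁴ = x⁴, (x¹³)⁵ = x, (x¹³)⁶ = x¹⁴, (x¹³)⁷ = x¹¹, (x¹³)⁸ = x⁸, (x¹³)⁹ = x⁵, (x¹³)¹⁰ = x², (x¹³)¹¹ = x¹⁵, (x¹³)¹² = x¹², (x¹³)¹³ = x⁹, (x¹³)¹⁴ = x⁶, (x¹³)¹⁵ = x³, (x¹³)¹⁶ = e.
The smallest positive k with (x¹³)ᵏ = e is 16.

Answer: 16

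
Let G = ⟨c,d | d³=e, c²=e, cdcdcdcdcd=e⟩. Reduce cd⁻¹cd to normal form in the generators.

Multiply left to right, reducing at each step:
  c · d⁻¹ = cd²
  (cd²) · c = cd²c
  (cd²c) · d = cd²cd

Answer: cd²cd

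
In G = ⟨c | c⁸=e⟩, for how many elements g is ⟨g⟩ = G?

G is cyclic of order 8. An element generates G iff its order is 8, and a cyclic group of order 8 has exactly φ(8) = 4 such elements.

Answer: 4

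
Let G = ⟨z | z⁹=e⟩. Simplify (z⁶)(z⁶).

Compute (z⁶) · (z⁶) by multiplying left to right and reducing via the relations at each step:
  (z⁶) · z⁶ = z³

Answer: z³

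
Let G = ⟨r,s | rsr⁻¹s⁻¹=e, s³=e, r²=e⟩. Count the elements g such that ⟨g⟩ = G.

G is cyclic of order 6. An element generates G iff its order is 6, and a cyclic group of order 6 has exactly φ(6) = 2 such elements.

Answer: 2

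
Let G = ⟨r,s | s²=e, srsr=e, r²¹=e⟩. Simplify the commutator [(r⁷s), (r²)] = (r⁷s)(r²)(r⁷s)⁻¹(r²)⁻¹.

[(r⁷s), (r²)] = (r⁷s)·(r²)·(r⁷s)⁻¹·(r²)⁻¹.
  (r⁷s) · (r²) = r⁵s
  (r⁵s) · (r⁷s) = r¹⁹
  (r¹⁹) · (r¹⁹) = r¹⁷

Answer: r¹⁷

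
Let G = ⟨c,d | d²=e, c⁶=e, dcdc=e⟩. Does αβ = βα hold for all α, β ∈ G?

c·d = cd but d·c = c⁵d, so c·d ≠ d·c and G is not abelian.

Answer: No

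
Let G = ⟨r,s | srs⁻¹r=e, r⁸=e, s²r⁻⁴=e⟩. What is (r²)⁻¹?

The order of (r²) is 4 (smallest k with (r²)ᵏ = e), so (r²)⁻¹ = (r²)³ = r⁶.
Check: (r²) · (r⁶) → (r²) · r⁶ = e, giving e as required.

Answer: r⁶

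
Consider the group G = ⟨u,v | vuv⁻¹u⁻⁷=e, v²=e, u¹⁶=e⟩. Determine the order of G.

Enumerate words in the generators, reducing via the relations: the distinct elements are
  {e, u, v, uv, u², u³, u⁴, u⁵, u⁶, u⁷, u⁸, u⁹, u²v, u³v, u¹², u¹³, u¹¹, u¹⁰, u¹⁴, u¹⁵, u⁴v, u⁵v, u⁶v, u⁷v, u⁸v, u⁹v, u¹²v, u¹³v, u¹¹v, u¹⁰v, u¹⁴v, u¹⁵v}.
No further products give new elements, so |G| = 32.

Answer: 32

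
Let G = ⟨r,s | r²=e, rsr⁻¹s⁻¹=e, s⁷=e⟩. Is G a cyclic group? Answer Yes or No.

|G| = 14. The element rs has order 14 (its powers give 14 distinct elements), so ⟨rs⟩ = G and G is cyclic.

Answer: Yes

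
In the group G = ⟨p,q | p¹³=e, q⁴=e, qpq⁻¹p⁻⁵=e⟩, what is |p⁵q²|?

Compute successive powers until reaching e:
  (p⁵q²)¹ = p⁵q², (p⁵q²)² = e.
The smallest positive k with (p⁵q²)ᵏ = e is 2.

Answer: 2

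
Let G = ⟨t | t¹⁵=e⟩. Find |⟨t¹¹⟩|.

|⟨t¹¹⟩| equals the order of t¹¹. Compute successive powers until reaching e:
  (t¹¹)¹ = t¹¹, (t¹¹)² = t⁷, (t¹¹)³ = t³, (t¹¹)⁴ = t¹⁴, (t¹¹)⁵ = t¹⁰, (t¹¹)⁶ = t⁶, (t¹¹)⁷ = t², (t¹¹)⁸ = t¹³, (t¹¹)⁹ = t⁹, (t¹¹)¹⁰ = t⁵, (t¹¹)¹¹ = t, (t¹¹)¹² = t¹², (t¹¹)¹³ = t⁸, (t¹¹)¹⁴ = t⁴, (t¹¹)¹⁵ = e.
The smallest positive k with (t¹¹)ᵏ = e is 15, so |⟨t¹¹⟩| = 15.

Answer: 15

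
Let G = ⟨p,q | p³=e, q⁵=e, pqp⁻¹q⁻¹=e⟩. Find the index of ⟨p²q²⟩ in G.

First find ord(p²q²) by computing successive powers:
  (p²q²)¹ = p²q², (p²q²)² = pq⁴, (p²q²)³ = q, (p²q²)⁴ = p²q³, (p²q²)⁵ = p, (p²q²)⁶ = q², (p²q²)⁷ = p²q⁴, (p²q²)⁸ = pq, (p²q²)⁹ = q³, (p²q²)¹⁰ = p², (p²q²)¹¹ = pq², (p²q²)¹² = q⁴, (p²q²)¹³ = p²q, (p²q²)¹⁴ = pq³, (p²q²)¹⁵ = e.
So |⟨p²q²⟩| = ord(p²q²) = 15. With |G| = 15, by Lagrange [G : ⟨p²q²⟩] = 15/15 = 1.

Answer: 1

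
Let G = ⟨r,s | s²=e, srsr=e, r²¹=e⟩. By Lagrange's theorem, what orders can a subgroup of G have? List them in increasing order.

|G| = 42 = 2 · 3 · 7. By Lagrange's theorem the order of any subgroup divides 42; the divisors of 42 are 1, 2, 3, 6, 7, 14, 21, 42.

Answer: 1, 2, 3, 6, 7, 14, 21, 42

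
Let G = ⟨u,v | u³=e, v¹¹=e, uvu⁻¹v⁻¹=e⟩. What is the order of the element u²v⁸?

Compute successive powers until reaching e:
  (u²v⁸)¹ = u²v⁸, (u²v⁸)² = uv⁵, (u²v⁸)³ = v², (u²v⁸)⁴ = u²v¹⁰, (u²v⁸)⁵ = uv⁷, (u²v⁸)⁶ = v⁴, (u²v⁸)⁷ = u²v, (u²v⁸)⁸ = uv⁹, (u²v⁸)⁹ = v⁶, (u²v⁸)¹⁰ = u²v³, (u²v⁸)¹¹ = u, (u²v⁸)¹² = v⁸, (u²v⁸)¹³ = u²v⁵, (u²v⁸)¹⁴ = uv², (u²v⁸)¹⁵ = v¹⁰, (u²v⁸)¹⁶ = u²v⁷, (u²v⁸)¹⁷ = uv⁴, (u²v⁸)¹⁸ = v, (u²v⁸)¹⁹ = u²v⁹, (u²v⁸)²⁰ = uv⁶, (u²v⁸)²¹ = v³, (u²v⁸)²² = u², (u²v⁸)²³ = uv⁸, (u²v⁸)²⁴ = v⁵, (u²v⁸)²⁵ = u²v², (u²v⁸)²⁶ = uv¹⁰, (u²v⁸)²⁷ = v⁷, (u²v⁸)²⁸ = u²v⁴, (u²v⁸)²⁹ = uv, (u²v⁸)³⁰ = v⁹, (u²v⁸)³¹ = u²v⁶, (u²v⁸)³² = uv³, (u²v⁸)³³ = e.
The smallest positive k with (u²v⁸)ᵏ = e is 33.

Answer: 33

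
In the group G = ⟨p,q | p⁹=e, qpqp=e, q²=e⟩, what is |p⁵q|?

Compute successive powers until reaching e:
  (p⁵q)¹ = p⁵q, (p⁵q)² = e.
The smallest positive k with (p⁵q)ᵏ = e is 2.

Answer: 2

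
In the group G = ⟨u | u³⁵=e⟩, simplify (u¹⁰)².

Compute successive powers of (u¹⁰), reducing at each step:
  (u¹⁰)²: (u¹⁰) · u¹⁰ = u²⁰

Answer: u²⁰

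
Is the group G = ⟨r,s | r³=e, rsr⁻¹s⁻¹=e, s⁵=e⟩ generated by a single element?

|G| = 15. The element rs has order 15 (its powers give 15 distinct elements), so ⟨rs⟩ = G and G is cyclic.

Answer: Yes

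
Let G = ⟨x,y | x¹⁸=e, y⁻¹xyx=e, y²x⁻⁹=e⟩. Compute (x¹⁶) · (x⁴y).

Compute (x¹⁶) · (x⁴y) by multiplying left to right and reducing via the relations at each step:
  (x¹⁶) · x⁴ = x²
  (x²) · y = x²y

Answer: x²y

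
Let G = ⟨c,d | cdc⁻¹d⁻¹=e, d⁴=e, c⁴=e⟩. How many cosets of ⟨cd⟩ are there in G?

First find ord(cd) by computing successive powers:
  (cd)¹ = cd, (cd)² = c²d², (cd)³ = c³d³, (cd)⁴ = e.
So |⟨cd⟩| = ord(cd) = 4. With |G| = 16, by Lagrange [G : ⟨cd⟩] = 16/4 = 4.

Answer: 4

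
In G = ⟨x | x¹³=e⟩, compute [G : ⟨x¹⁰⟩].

First find ord(x¹⁰) by computing successive powers:
  (x¹⁰)¹ = x¹⁰, (x¹⁰)² = x⁷, (x¹⁰)³ = x⁴, (x¹⁰)⁴ = x, (x¹⁰)⁵ = x¹¹, (x¹⁰)⁶ = x⁸, (x¹⁰)⁷ = x⁵, (x¹⁰)⁸ = x², (x¹⁰)⁹ = x¹², (x¹⁰)¹⁰ = x⁹, (x¹⁰)¹¹ = x⁶, (x¹⁰)¹² = x³, (x¹⁰)¹³ = e.
So |⟨x¹⁰⟩| = ord(x¹⁰) = 13. With |G| = 13, by Lagrange [G : ⟨x¹⁰⟩] = 13/13 = 1.

Answer: 1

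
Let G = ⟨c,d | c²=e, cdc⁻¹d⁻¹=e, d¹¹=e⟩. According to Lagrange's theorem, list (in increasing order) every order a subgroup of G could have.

|G| = 22 = 2 · 11. By Lagrange's theorem the order of any subgroup divides 22; the divisors of 22 are 1, 2, 11, 22.

Answer: 1, 2, 11, 22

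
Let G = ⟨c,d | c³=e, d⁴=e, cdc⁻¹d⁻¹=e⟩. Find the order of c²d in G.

Compute successive powers until reaching e:
  (c²d)¹ = c²d, (c²d)² = cd², (c²d)³ = d³, (c²d)⁴ = c², (c²d)⁵ = cd, (c²d)⁶ = d², (c²d)⁷ = c²d³, (c²d)⁸ = c, (c²d)⁹ = d, (c²d)¹⁰ = c²d², (c²d)¹¹ = cd³, (c²d)¹² = e.
The smallest positive k with (c²d)ᵏ = e is 12.

Answer: 12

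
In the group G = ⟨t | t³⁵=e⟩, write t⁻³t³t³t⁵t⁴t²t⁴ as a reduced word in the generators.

Multiply left to right, reducing at each step:
  (t³²) · t³ = e
  e · t³ = t³
  (t³) · t⁵ = t⁸
  (t⁸) · t⁴ = t¹²
  (t¹²) · t² = t¹⁴
  (t¹⁴) · t⁴ = t¹⁸

Answer: t¹⁸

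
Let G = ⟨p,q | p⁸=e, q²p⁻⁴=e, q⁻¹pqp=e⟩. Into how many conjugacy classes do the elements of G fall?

The conjugacy classes (representative and size) are:
  [e] (size 1), [p⁷] (size 2), [p⁶] (size 2), [p³] (size 2), [p⁴] (size 1), [p²q⁻¹] (size 4), [p³q⁻¹] (size 4).
Class equation: 1 + 2 + 2 + 2 + 1 + 4 + 4 = 16 = |G|. So G has 7 conjugacy classes.

Answer: 7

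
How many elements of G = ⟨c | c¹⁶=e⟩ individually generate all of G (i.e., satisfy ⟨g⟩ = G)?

G is cyclic of order 16. An element generates G iff its order is 16, and a cyclic group of order 16 has exactly φ(16) = 8 such elements.

Answer: 8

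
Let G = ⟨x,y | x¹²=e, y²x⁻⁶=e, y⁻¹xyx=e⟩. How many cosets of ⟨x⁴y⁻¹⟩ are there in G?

First find ord(x⁴y⁻¹) by computing successive powers:
  (x⁴y⁻¹)¹ = x⁴y⁻¹, (x⁴y⁻¹)² = x⁶, (x⁴y⁻¹)³ = x⁴y, (x⁴y⁻¹)⁴ = e.
So |⟨x⁴y⁻¹⟩| = ord(x⁴y⁻¹) = 4. With |G| = 24, by Lagrange [G : ⟨x⁴y⁻¹⟩] = 24/4 = 6.

Answer: 6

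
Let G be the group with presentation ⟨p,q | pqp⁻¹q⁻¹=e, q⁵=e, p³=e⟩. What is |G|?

Enumerate words in the generators, reducing via the relations: the distinct elements are
  {e, p, q, pq, p², q², q³, q⁴, pq², pq³, pq⁴, p²q, p²q², p²q³, p²q⁴}.
No further products give new elements, so |G| = 15.

Answer: 15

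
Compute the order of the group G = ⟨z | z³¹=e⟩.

G is generated by a single element, so G is cyclic. The relator gives z³¹ = e and no smaller power is forced to be e, so the 31 powers {e, z, z², z³, z⁴, z⁵, z⁶, z⁷, z⁸, z⁹, z²², z²³, z²¹, z²⁰, z²⁴, z²⁵, z²⁶, z²⁷, z²⁸, z²⁹, z³⁰, z¹², z¹³, z¹¹, z¹⁰, z¹⁴, z¹⁵, z¹⁶, z¹⁷, z¹⁸, z¹⁹} are distinct. Hence |G| = 31.

Answer: 31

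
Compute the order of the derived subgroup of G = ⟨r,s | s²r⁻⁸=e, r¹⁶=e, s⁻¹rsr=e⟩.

G' = [G, G] is generated by all commutators. The generator-pair commutators are: [r, s] = r².
The subgroup they normally generate is {e, r², r⁴, r⁶, r⁸, r¹⁰, r¹², r¹⁴}, of order 8.
Check: |G/G'| = 32/8 = 4 is the order of the abelianisation.

Answer: 8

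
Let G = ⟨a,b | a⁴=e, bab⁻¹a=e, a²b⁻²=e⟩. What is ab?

Compute a · b by multiplying left to right and reducing via the relations at each step:
  a · b = ab

Answer: ab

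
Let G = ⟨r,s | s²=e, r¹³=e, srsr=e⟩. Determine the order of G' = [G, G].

G' = [G, G] is generated by all commutators. The generator-pair commutators are: [r, s] = r².
The subgroup they normally generate is {e, r, r², r³, r⁴, r⁵, r⁶, r⁷, r⁸, r⁹, r¹⁰, r¹¹, r¹²}, of order 13.
Check: |G/G'| = 26/13 = 2 is the order of the abelianisation.

Answer: 13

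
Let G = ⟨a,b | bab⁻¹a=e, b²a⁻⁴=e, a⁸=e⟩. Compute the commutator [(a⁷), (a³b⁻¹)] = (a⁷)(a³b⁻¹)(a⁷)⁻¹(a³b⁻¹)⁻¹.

[(a⁷), (a³b⁻¹)] = (a⁷)·(a³b⁻¹)·(a⁷)⁻¹·(a³b⁻¹)⁻¹.
  (a⁷) · (a³b⁻¹) = a²b⁻¹
  (a²b⁻¹) · a = ab⁻¹
  (ab⁻¹) · (a³b) = a⁶

Answer: a⁶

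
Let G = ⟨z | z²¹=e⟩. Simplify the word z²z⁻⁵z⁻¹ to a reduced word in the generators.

Multiply left to right, reducing at each step:
  (z²) · z⁻⁵ = z¹⁸
  (z¹⁸) · z⁻¹ = z¹⁷

Answer: z¹⁷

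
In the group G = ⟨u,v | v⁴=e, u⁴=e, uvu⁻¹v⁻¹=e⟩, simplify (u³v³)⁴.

Compute successive powers of (u³v³), reducing at each step:
  (u³v³)²: (u³v³) · u³ = u²v³;   (u²v³) · v³ = u²v²
  (u³v³)³: (u²v²) · u³ = uv²;   (uv²) · v³ = uv
  (u³v³)⁴: (uv) · u³ = v;   v · v³ = e

Answer: e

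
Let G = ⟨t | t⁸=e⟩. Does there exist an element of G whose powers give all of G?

|G| = 8. The element t has order 8 (its powers give 8 distinct elements), so ⟨t⟩ = G and G is cyclic.

Answer: Yes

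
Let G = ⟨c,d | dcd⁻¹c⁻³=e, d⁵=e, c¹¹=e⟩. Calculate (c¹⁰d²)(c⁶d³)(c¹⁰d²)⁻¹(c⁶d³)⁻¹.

[(c¹⁰d²), (c⁶d³)] = (c¹⁰d²)·(c⁶d³)·(c¹⁰d²)⁻¹·(c⁶d³)⁻¹.
  (c¹⁰d²) · (c⁶d³) = c⁹
  (c⁹) · (c⁵d³) = c³d³
  (c³d³) · (cd²) = c⁸

Answer: c⁸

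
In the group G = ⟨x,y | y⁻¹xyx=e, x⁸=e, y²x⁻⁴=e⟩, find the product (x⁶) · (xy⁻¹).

Compute (x⁶) · (xy⁻¹) by multiplying left to right and reducing via the relations at each step:
  (x⁶) · x = x⁷
  (x⁷) · y⁻¹ = x³y

Answer: x³y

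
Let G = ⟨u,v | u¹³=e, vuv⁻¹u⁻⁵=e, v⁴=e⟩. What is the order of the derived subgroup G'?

G' = [G, G] is generated by all commutators. The generator-pair commutators are: [u, v] = u⁹.
The subgroup they normally generate is {e, u, u², u³, u⁴, u⁵, u⁶, u⁷, u⁸, u⁹, u¹⁰, u¹¹, u¹²}, of order 13.
Check: |G/G'| = 52/13 = 4 is the order of the abelianisation.

Answer: 13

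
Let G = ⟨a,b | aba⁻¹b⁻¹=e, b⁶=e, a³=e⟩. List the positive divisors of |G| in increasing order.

|G| = 18 = 2 · 3². By Lagrange's theorem the order of any subgroup divides 18; the divisors of 18 are 1, 2, 3, 6, 9, 18.

Answer: 1, 2, 3, 6, 9, 18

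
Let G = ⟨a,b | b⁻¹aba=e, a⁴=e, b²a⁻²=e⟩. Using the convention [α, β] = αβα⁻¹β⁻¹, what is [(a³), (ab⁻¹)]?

[(a³), (ab⁻¹)] = (a³)·(ab⁻¹)·(a³)⁻¹·(ab⁻¹)⁻¹.
  (a³) · (ab⁻¹) = b⁻¹
  (b⁻¹) · a = ab
  (ab) · (ab) = a²

Answer: a²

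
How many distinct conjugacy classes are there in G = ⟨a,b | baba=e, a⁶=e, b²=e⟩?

The conjugacy classes (representative and size) are:
  [e] (size 1), [a⁵] (size 2), [a⁴] (size 2), [a³] (size 1), [b] (size 3), [a³b] (size 3).
Class equation: 1 + 2 + 2 + 1 + 3 + 3 = 12 = |G|. So G has 6 conjugacy classes.

Answer: 6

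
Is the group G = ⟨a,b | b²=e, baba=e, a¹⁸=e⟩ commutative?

a·b = ab but b·a = a¹⁷b, so a·b ≠ b·a and G is not abelian.

Answer: No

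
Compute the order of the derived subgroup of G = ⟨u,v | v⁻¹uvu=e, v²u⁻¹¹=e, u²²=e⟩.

G' = [G, G] is generated by all commutators. The generator-pair commutators are: [u, v] = u².
The subgroup they normally generate is {e, u², u⁴, u⁶, u⁸, u¹⁰, u¹², u¹⁴, u¹⁶, u¹⁸, u²⁰}, of order 11.
Check: |G/G'| = 44/11 = 4 is the order of the abelianisation.

Answer: 11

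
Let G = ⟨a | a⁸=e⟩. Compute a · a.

Compute a · a by multiplying left to right and reducing via the relations at each step:
  a · a = a²

Answer: a²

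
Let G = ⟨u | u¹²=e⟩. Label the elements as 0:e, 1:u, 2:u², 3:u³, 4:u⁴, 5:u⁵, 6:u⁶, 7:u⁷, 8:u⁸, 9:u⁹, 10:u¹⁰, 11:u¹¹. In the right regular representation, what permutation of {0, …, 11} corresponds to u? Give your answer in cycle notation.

(0 1 2 3 4 5 6 7 8 9 10 11)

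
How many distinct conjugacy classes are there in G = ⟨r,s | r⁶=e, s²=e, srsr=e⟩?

The conjugacy classes (representative and size) are:
  [e] (size 1), [r⁵] (size 2), [r⁴] (size 2), [r³] (size 1), [s] (size 3), [r³s] (size 3).
Class equation: 1 + 2 + 2 + 1 + 3 + 3 = 12 = |G|. So G has 6 conjugacy classes.

Answer: 6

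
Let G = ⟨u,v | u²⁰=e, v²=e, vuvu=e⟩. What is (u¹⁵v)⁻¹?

The order of (u¹⁵v) is 2 (smallest k with (u¹⁵v)ᵏ = e), so (u¹⁵v)⁻¹ = (u¹⁵v)¹ = u¹⁵v.
Check: (u¹⁵v) · (u¹⁵v) → (u¹⁵v) · u¹⁵ = v;   v · v = e, giving e as required.

Answer: u¹⁵v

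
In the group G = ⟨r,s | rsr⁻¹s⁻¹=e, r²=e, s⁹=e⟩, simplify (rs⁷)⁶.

Compute successive powers of (rs⁷), reducing at each step:
  (rs⁷)²: (rs⁷) · r = s⁷;   (s⁷) · s⁷ = s⁵
  (rs⁷)³: (s⁵) · r = rs⁵;   (rs⁵) · s⁷ = rs³
  (rs⁷)⁴: (rs³) · r = s³;   (s³) · s⁷ = s
  (rs⁷)⁵: s · r = rs;   (rs) · s⁷ = rs⁸
  (rs⁷)⁶: (rs⁸) · r = s⁸;   (s⁸) · s⁷ = s⁶

Answer: s⁶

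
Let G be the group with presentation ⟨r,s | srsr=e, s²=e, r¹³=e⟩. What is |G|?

Enumerate words in the generators, reducing via the relations: the distinct elements are
  {e, r, s, rs, r², r³, r⁴, r⁵, r⁶, r⁷, r⁸, r⁹, r²s, r³s, r¹², r¹¹, r¹⁰, r⁴s, r⁵s, r⁶s, r⁷s, r⁸s, r⁹s, r¹²s, r¹¹s, r¹⁰s}.
No further products give new elements, so |G| = 26.

Answer: 26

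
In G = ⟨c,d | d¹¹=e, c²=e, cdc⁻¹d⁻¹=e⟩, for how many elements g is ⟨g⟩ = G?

G is cyclic of order 22. An element generates G iff its order is 22, and a cyclic group of order 22 has exactly φ(22) = 10 such elements.

Answer: 10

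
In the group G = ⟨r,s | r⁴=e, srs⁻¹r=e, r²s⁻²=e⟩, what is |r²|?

Compute successive powers until reaching e:
  (r²)¹ = r², (r²)² = e.
The smallest positive k with (r²)ᵏ = e is 2.

Answer: 2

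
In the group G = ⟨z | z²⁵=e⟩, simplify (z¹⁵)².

Compute successive powers of (z¹⁵), reducing at each step:
  (z¹⁵)²: (z¹⁵) · z¹⁵ = z⁵

Answer: z⁵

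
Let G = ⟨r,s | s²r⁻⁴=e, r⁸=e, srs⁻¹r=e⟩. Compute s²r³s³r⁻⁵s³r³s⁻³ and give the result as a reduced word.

Multiply left to right, reducing at each step:
  (r⁴) · r³ = r⁷
  (r⁷) · s³ = r³s
  (r³s) · r⁻⁵ = s
  s · s³ = e
  e · r³ = r³
  (r³) · s⁻³ = r³s

Answer: r³s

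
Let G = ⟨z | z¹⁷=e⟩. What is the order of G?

G is generated by a single element, so G is cyclic. The relator gives z¹⁷ = e and no smaller power is forced to be e, so the 17 powers {e, z, z², z³, z⁴, z⁵, z⁶, z⁷, z⁸, z⁹, z¹², z¹³, z¹¹, z¹⁰, z¹⁴, z¹⁵, z¹⁶} are distinct. Hence |G| = 17.

Answer: 17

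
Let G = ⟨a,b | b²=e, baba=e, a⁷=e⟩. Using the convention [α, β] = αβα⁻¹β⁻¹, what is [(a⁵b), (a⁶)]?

[(a⁵b), (a⁶)] = (a⁵b)·(a⁶)·(a⁵b)⁻¹·(a⁶)⁻¹.
  (a⁵b) · (a⁶) = a⁶b
  (a⁶b) · (a⁵b) = a
  a · a = a²

Answer: a²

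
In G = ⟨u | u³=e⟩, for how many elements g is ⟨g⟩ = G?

G is cyclic of order 3. An element generates G iff its order is 3, and a cyclic group of order 3 has exactly φ(3) = 2 such elements.

Answer: 2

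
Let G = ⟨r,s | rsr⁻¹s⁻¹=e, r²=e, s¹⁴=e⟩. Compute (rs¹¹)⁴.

Compute successive powers of (rs¹¹), reducing at each step:
  (rs¹¹)²: (rs¹¹) · r = s¹¹;   (s¹¹) · s¹¹ = s⁸
  (rs¹¹)³: (s⁸) · r = rs⁸;   (rs⁸) · s¹¹ = rs⁵
  (rs¹¹)⁴: (rs⁵) · r = s⁵;   (s⁵) · s¹¹ = s²

Answer: s²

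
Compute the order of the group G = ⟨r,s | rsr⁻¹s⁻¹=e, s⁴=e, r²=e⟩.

Enumerate words in the generators, reducing via the relations: the distinct elements are
  {e, r, s, rs, s², s³, rs², rs³}.
No further products give new elements, so |G| = 8.

Answer: 8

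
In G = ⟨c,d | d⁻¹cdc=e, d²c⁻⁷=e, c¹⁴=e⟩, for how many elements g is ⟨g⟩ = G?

⟨g⟩ = G would require ord(g) = |G| = 28, but the maximum element order in G is 14 < 28. So G is not cyclic and no single element generates it: the count is 0.

Answer: 0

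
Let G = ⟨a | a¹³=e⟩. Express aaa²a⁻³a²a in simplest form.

Multiply left to right, reducing at each step:
  a · a = a²
  (a²) · a² = a⁴
  (a⁴) · a⁻³ = a
  a · a² = a³
  (a³) · a = a⁴

Answer: a⁴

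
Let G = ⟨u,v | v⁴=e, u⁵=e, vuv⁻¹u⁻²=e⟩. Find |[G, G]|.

G' = [G, G] is generated by all commutators. The generator-pair commutators are: [u, v] = u⁴.
The subgroup they normally generate is {e, u, u², u³, u⁴}, of order 5.
Check: |G/G'| = 20/5 = 4 is the order of the abelianisation.

Answer: 5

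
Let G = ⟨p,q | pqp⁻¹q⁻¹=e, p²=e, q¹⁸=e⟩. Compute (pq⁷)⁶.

Compute successive powers of (pq⁷), reducing at each step:
  (pq⁷)²: (pq⁷) · p = q⁷;   (q⁷) · q⁷ = q¹⁴
  (pq⁷)³: (q¹⁴) · p = pq¹⁴;   (pq¹⁴) · q⁷ = pq³
  (pq⁷)⁴: (pq³) · p = q³;   (q³) · q⁷ = q¹⁰
  (pq⁷)⁵: (q¹⁰) · p = pq¹⁰;   (pq¹⁰) · q⁷ = pq¹⁷
  (pq⁷)⁶: (pq¹⁷) · p = q¹⁷;   (q¹⁷) · q⁷ = q⁶

Answer: q⁶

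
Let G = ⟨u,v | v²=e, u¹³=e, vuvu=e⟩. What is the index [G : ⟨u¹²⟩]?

First find ord(u¹²) by computing successive powers:
  (u¹²)¹ = u¹², (u¹²)² = u¹¹, (u¹²)³ = u¹⁰, (u¹²)⁴ = u⁹, (u¹²)⁵ = u⁸, (u¹²)⁶ = u⁷, (u¹²)⁷ = u⁶, (u¹²)⁸ = u⁵, (u¹²)⁹ = u⁴, (u¹²)¹⁰ = u³, (u¹²)¹¹ = u², (u¹²)¹² = u, (u¹²)¹³ = e.
So |⟨u¹²⟩| = ord(u¹²) = 13. With |G| = 26, by Lagrange [G : ⟨u¹²⟩] = 26/13 = 2.

Answer: 2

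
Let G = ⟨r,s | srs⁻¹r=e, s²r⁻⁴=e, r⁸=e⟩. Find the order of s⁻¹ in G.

Compute successive powers until reaching e:
  (s⁻¹)¹ = s⁻¹, (s⁻¹)² = r⁴, (s⁻¹)³ = s, (s⁻¹)⁴ = e.
The smallest positive k with (s⁻¹)ᵏ = e is 4.

Answer: 4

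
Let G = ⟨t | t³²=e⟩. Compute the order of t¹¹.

Compute successive powers until reaching e:
  (t¹¹)¹ = t¹¹, (t¹¹)² = t²², (t¹¹)³ = t, (t¹¹)⁴ = t¹², (t¹¹)⁵ = t²³, (t¹¹)⁶ = t², (t¹¹)⁷ = t¹³, (t¹¹)⁸ = t²⁴, (t¹¹)⁹ = t³, (t¹¹)¹⁰ = t¹⁴, (t¹¹)¹¹ = t²⁵, (t¹¹)¹² = t⁴, (t¹¹)¹³ = t¹⁵, (t¹¹)¹⁴ = t²⁶, (t¹¹)¹⁵ = t⁵, (t¹¹)¹⁶ = t¹⁶, (t¹¹)¹⁷ = t²⁷, (t¹¹)¹⁸ = t⁶, (t¹¹)¹⁹ = t¹⁷, (t¹¹)²⁰ = t²⁸, (t¹¹)²¹ = t⁷, (t¹¹)²² = t¹⁸, (t¹¹)²³ = t²⁹, (t¹¹)²⁴ = t⁸, (t¹¹)²⁵ = t¹⁹, (t¹¹)²⁶ = t³⁰, (t¹¹)²⁷ = t⁹, (t¹¹)²⁸ = t²⁰, (t¹¹)²⁹ = t³¹, (t¹¹)³⁰ = t¹⁰, (t¹¹)³¹ = t²¹, (t¹¹)³² = e.
The smallest positive k with (t¹¹)ᵏ = e is 32.

Answer: 32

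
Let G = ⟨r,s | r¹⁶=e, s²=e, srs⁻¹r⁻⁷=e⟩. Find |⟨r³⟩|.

|⟨r³⟩| equals the order of r³. Compute successive powers until reaching e:
  (r³)¹ = r³, (r³)² = r⁶, (r³)³ = r⁹, (r³)⁴ = r¹², (r³)⁵ = r¹⁵, (r³)⁶ = r², (r³)⁷ = r⁵, (r³)⁸ = r⁸, (r³)⁹ = r¹¹, (r³)¹⁰ = r¹⁴, (r³)¹¹ = r, (r³)¹² = r⁴, (r³)¹³ = r⁷, (r³)¹⁴ = r¹⁰, (r³)¹⁵ = r¹³, (r³)¹⁶ = e.
The smallest positive k with (r³)ᵏ = e is 16, so |⟨r³⟩| = 16.

Answer: 16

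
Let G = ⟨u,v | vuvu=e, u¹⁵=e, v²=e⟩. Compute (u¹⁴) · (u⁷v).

Compute (u¹⁴) · (u⁷v) by multiplying left to right and reducing via the relations at each step:
  (u¹⁴) · u⁷ = u⁶
  (u⁶) · v = u⁶v

Answer: u⁶v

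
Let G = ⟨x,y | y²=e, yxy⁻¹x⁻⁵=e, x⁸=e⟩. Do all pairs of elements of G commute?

x·y = xy but y·x = x⁵y, so x·y ≠ y·x and G is not abelian.

Answer: No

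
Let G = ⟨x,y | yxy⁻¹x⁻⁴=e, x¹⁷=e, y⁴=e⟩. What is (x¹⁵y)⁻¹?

The order of (x¹⁵y) is 4 (smallest k with (x¹⁵y)ᵏ = e), so (x¹⁵y)⁻¹ = (x¹⁵y)³ = x⁹y³.
Check: (x¹⁵y) · (x⁹y³) → (x¹⁵y) · x⁹ = y;   y · y³ = e, giving e as required.

Answer: x⁹y³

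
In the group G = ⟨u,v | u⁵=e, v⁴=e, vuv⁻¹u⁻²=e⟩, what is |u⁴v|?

Compute successive powers until reaching e:
  (u⁴v)¹ = u⁴v, (u⁴v)² = u²v², (u⁴v)³ = u³v³, (u⁴v)⁴ = e.
The smallest positive k with (u⁴v)ᵏ = e is 4.

Answer: 4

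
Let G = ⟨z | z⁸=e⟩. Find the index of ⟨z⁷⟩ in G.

First find ord(z⁷) by computing successive powers:
  (z⁷)¹ = z⁷, (z⁷)² = z⁶, (z⁷)³ = z⁵, (z⁷)⁴ = z⁴, (z⁷)⁵ = z³, (z⁷)⁶ = z², (z⁷)⁷ = z, (z⁷)⁸ = e.
So |⟨z⁷⟩| = ord(z⁷) = 8. With |G| = 8, by Lagrange [G : ⟨z⁷⟩] = 8/8 = 1.

Answer: 1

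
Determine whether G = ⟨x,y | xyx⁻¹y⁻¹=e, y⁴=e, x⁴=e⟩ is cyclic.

|G| = 16, but the maximum element order in G is 4 < 16. No single element generates all of G, so G is not cyclic.

Answer: No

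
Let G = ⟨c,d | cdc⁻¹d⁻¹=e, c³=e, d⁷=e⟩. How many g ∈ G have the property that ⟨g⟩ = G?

G is cyclic of order 21. An element generates G iff its order is 21, and a cyclic group of order 21 has exactly φ(21) = 12 such elements.

Answer: 12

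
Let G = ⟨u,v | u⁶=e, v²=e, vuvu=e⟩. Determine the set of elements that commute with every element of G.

An element z ∈ Z(G) iff z commutes with every generator.
For example u³ is central: (u³)·u = u⁴ = u·(u³); (u³)·v = u³v = v·(u³).
Whereas u ∉ Z(G) since u·v = uv ≠ u⁵v = v·u.
Checking each of the 12 elements this way gives Z(G) = {e, u³}, of order 2.

Answer: {e, u³}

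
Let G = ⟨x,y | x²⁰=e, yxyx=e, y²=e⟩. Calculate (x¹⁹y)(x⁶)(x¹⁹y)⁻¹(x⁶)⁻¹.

[(x¹⁹y), (x⁶)] = (x¹⁹y)·(x⁶)·(x¹⁹y)⁻¹·(x⁶)⁻¹.
  (x¹⁹y) · (x⁶) = x¹³y
  (x¹³y) · (x¹⁹y) = x¹⁴
  (x¹⁴) · (x¹⁴) = x⁸

Answer: x⁸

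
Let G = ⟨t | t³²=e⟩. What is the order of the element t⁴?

Compute successive powers until reaching e:
  (t⁴)¹ = t⁴, (t⁴)² = t⁸, (t⁴)³ = t¹², (t⁴)⁴ = t¹⁶, (t⁴)⁵ = t²⁰, (t⁴)⁶ = t²⁴, (t⁴)⁷ = t²⁸, (t⁴)⁸ = e.
The smallest positive k with (t⁴)ᵏ = e is 8.

Answer: 8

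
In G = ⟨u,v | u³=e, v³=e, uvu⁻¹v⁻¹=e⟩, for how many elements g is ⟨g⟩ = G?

⟨g⟩ = G would require ord(g) = |G| = 9, but the maximum element order in G is 3 < 9. So G is not cyclic and no single element generates it: the count is 0.

Answer: 0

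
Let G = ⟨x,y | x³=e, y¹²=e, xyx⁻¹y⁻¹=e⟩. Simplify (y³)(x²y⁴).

Compute (y³) · (x²y⁴) by multiplying left to right and reducing via the relations at each step:
  (y³) · x² = x²y³
  (x²y³) · y⁴ = x²y⁷

Answer: x²y⁷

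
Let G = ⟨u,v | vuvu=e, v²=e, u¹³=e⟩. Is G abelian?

u·v = uv but v·u = u¹²v, so u·v ≠ v·u and G is not abelian.

Answer: No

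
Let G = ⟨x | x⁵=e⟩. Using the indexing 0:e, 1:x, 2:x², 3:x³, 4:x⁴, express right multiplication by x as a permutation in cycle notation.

(0 1 2 3 4)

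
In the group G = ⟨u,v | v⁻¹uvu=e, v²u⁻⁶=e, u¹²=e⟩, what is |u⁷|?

Compute successive powers until reaching e:
  (u⁷)¹ = u⁷, (u⁷)² = u², (u⁷)³ = u⁹, (u⁷)⁴ = u⁴, (u⁷)⁵ = u¹¹, (u⁷)⁶ = u⁶, (u⁷)⁷ = u, (u⁷)⁸ = u⁸, (u⁷)⁹ = u³, (u⁷)¹⁰ = u¹⁰, (u⁷)¹¹ = u⁵, (u⁷)¹² = e.
The smallest positive k with (u⁷)ᵏ = e is 12.

Answer: 12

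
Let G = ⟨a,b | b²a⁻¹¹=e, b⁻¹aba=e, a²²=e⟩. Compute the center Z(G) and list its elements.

An element z ∈ Z(G) iff z commutes with every generator.
For example a¹¹ is central: (a¹¹)·a = a¹² = a·(a¹¹); (a¹¹)·b = b⁻¹ = b·(a¹¹).
Whereas a ∉ Z(G) since a·b = ab ≠ a¹⁰b⁻¹ = b·a.
Checking each of the 44 elements this way gives Z(G) = {e, a¹¹}, of order 2.

Answer: {e, a¹¹}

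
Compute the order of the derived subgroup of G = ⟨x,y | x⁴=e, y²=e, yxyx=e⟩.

G' = [G, G] is generated by all commutators. The generator-pair commutators are: [x, y] = x².
The subgroup they normally generate is {e, x²}, of order 2.
Check: |G/G'| = 8/2 = 4 is the order of the abelianisation.

Answer: 2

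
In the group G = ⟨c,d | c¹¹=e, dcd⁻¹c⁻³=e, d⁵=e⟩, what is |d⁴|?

Compute successive powers until reaching e:
  (d⁴)¹ = d⁴, (d⁴)² = d³, (d⁴)³ = d², (d⁴)⁴ = d, (d⁴)⁵ = e.
The smallest positive k with (d⁴)ᵏ = e is 5.

Answer: 5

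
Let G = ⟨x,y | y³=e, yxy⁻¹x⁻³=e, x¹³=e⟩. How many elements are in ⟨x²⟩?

|⟨x²⟩| equals the order of x². Compute successive powers until reaching e:
  (x²)¹ = x², (x²)² = x⁴, (x²)³ = x⁶, (x²)⁴ = x⁸, (x²)⁵ = x¹⁰, (x²)⁶ = x¹², (x²)⁷ = x, (x²)⁸ = x³, (x²)⁹ = x⁵, (x²)¹⁰ = x⁷, (x²)¹¹ = x⁹, (x²)¹² = x¹¹, (x²)¹³ = e.
The smallest positive k with (x²)ᵏ = e is 13, so |⟨x²⟩| = 13.

Answer: 13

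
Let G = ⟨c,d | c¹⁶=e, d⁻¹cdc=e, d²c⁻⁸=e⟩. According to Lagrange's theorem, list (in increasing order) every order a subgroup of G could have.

|G| = 32 = 2⁵. By Lagrange's theorem the order of any subgroup divides 32; the divisors of 32 are 1, 2, 4, 8, 16, 32.

Answer: 1, 2, 4, 8, 16, 32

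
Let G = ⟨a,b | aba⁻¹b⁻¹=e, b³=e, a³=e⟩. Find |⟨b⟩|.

|⟨b⟩| equals the order of b. Compute successive powers until reaching e:
  b¹ = b, b² = b², b³ = e.
The smallest positive k with bᵏ = e is 3, so |⟨b⟩| = 3.

Answer: 3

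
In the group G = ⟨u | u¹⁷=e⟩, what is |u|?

Compute successive powers until reaching e:
  u¹ = u, u² = u², u³ = u³, u⁴ = u⁴, u⁵ = u⁵, u⁶ = u⁶, u⁷ = u⁷, u⁸ = u⁸, u⁹ = u⁹, u¹⁰ = u¹⁰, u¹¹ = u¹¹, u¹² = u¹², u¹³ = u¹³, u¹⁴ = u¹⁴, u¹⁵ = u¹⁵, u¹⁶ = u¹⁶, u¹⁷ = e.
The smallest positive k with uᵏ = e is 17.

Answer: 17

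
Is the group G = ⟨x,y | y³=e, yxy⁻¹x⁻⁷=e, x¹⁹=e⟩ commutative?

x·y = xy but y·x = x⁷y, so x·y ≠ y·x and G is not abelian.

Answer: No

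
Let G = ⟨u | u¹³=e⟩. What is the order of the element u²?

Compute successive powers until reaching e:
  (u²)¹ = u², (u²)² = u⁴, (u²)³ = u⁶, (u²)⁴ = u⁸, (u²)⁵ = u¹⁰, (u²)⁶ = u¹², (u²)⁷ = u, (u²)⁸ = u³, (u²)⁹ = u⁵, (u²)¹⁰ = u⁷, (u²)¹¹ = u⁹, (u²)¹² = u¹¹, (u²)¹³ = e.
The smallest positive k with (u²)ᵏ = e is 13.

Answer: 13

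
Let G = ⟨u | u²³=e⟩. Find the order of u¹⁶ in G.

Compute successive powers until reaching e:
  (u¹⁶)¹ = u¹⁶, (u¹⁶)² = u⁹, (u¹⁶)³ = u², (u¹⁶)⁴ = u¹⁸, (u¹⁶)⁵ = u¹¹, (u¹⁶)⁶ = u⁴, (u¹⁶)⁷ = u²⁰, (u¹⁶)⁸ = u¹³, (u¹⁶)⁹ = u⁶, (u¹⁶)¹⁰ = u²², (u¹⁶)¹¹ = u¹⁵, (u¹⁶)¹² = u⁸, (u¹⁶)¹³ = u, (u¹⁶)¹⁴ = u¹⁷, (u¹⁶)¹⁵ = u¹⁰, (u¹⁶)¹⁶ = u³, (u¹⁶)¹⁷ = u¹⁹, (u¹⁶)¹⁸ = u¹², (u¹⁶)¹⁹ = u⁵, (u¹⁶)²⁰ = u²¹, (u¹⁶)²¹ = u¹⁴, (u¹⁶)²² = u⁷, (u¹⁶)²³ = e.
The smallest positive k with (u¹⁶)ᵏ = e is 23.

Answer: 23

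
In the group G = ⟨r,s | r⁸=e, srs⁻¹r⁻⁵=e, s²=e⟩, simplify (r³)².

Compute successive powers of (r³), reducing at each step:
  (r³)²: (r³) · r³ = r⁶

Answer: r⁶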